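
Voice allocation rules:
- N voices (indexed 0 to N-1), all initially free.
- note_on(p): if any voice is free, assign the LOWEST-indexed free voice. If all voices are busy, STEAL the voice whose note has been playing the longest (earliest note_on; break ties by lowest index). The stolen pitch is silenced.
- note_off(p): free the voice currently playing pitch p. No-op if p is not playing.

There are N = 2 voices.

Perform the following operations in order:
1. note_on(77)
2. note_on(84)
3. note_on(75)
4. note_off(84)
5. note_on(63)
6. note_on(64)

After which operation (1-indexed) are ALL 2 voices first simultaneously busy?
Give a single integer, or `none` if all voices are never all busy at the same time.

Op 1: note_on(77): voice 0 is free -> assigned | voices=[77 -]
Op 2: note_on(84): voice 1 is free -> assigned | voices=[77 84]
Op 3: note_on(75): all voices busy, STEAL voice 0 (pitch 77, oldest) -> assign | voices=[75 84]
Op 4: note_off(84): free voice 1 | voices=[75 -]
Op 5: note_on(63): voice 1 is free -> assigned | voices=[75 63]
Op 6: note_on(64): all voices busy, STEAL voice 0 (pitch 75, oldest) -> assign | voices=[64 63]

Answer: 2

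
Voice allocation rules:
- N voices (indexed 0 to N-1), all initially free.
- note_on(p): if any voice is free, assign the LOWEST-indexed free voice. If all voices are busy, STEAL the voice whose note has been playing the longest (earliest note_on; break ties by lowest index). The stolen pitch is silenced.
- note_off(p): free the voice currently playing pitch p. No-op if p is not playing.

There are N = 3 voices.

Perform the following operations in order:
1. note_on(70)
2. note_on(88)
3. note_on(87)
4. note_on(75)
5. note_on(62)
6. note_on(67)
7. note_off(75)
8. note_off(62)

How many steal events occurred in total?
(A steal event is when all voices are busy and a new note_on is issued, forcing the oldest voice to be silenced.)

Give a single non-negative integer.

Answer: 3

Derivation:
Op 1: note_on(70): voice 0 is free -> assigned | voices=[70 - -]
Op 2: note_on(88): voice 1 is free -> assigned | voices=[70 88 -]
Op 3: note_on(87): voice 2 is free -> assigned | voices=[70 88 87]
Op 4: note_on(75): all voices busy, STEAL voice 0 (pitch 70, oldest) -> assign | voices=[75 88 87]
Op 5: note_on(62): all voices busy, STEAL voice 1 (pitch 88, oldest) -> assign | voices=[75 62 87]
Op 6: note_on(67): all voices busy, STEAL voice 2 (pitch 87, oldest) -> assign | voices=[75 62 67]
Op 7: note_off(75): free voice 0 | voices=[- 62 67]
Op 8: note_off(62): free voice 1 | voices=[- - 67]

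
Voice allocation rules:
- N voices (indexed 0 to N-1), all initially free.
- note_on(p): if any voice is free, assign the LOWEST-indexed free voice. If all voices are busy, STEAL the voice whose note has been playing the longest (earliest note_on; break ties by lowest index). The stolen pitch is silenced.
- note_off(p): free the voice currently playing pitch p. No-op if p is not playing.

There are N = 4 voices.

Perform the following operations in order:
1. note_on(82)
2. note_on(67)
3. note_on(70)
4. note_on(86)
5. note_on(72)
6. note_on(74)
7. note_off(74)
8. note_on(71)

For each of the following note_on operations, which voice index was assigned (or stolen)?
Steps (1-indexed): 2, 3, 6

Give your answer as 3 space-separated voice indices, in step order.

Op 1: note_on(82): voice 0 is free -> assigned | voices=[82 - - -]
Op 2: note_on(67): voice 1 is free -> assigned | voices=[82 67 - -]
Op 3: note_on(70): voice 2 is free -> assigned | voices=[82 67 70 -]
Op 4: note_on(86): voice 3 is free -> assigned | voices=[82 67 70 86]
Op 5: note_on(72): all voices busy, STEAL voice 0 (pitch 82, oldest) -> assign | voices=[72 67 70 86]
Op 6: note_on(74): all voices busy, STEAL voice 1 (pitch 67, oldest) -> assign | voices=[72 74 70 86]
Op 7: note_off(74): free voice 1 | voices=[72 - 70 86]
Op 8: note_on(71): voice 1 is free -> assigned | voices=[72 71 70 86]

Answer: 1 2 1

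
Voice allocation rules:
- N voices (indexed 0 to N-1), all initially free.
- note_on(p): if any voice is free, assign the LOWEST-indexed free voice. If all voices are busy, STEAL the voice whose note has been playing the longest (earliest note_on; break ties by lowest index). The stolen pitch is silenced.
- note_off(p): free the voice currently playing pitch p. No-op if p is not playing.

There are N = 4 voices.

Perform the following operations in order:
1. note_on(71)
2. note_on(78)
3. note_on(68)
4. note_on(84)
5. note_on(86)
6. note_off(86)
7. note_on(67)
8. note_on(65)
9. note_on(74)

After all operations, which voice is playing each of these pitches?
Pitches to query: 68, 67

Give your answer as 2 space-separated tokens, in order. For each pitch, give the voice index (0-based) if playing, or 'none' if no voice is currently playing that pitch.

Op 1: note_on(71): voice 0 is free -> assigned | voices=[71 - - -]
Op 2: note_on(78): voice 1 is free -> assigned | voices=[71 78 - -]
Op 3: note_on(68): voice 2 is free -> assigned | voices=[71 78 68 -]
Op 4: note_on(84): voice 3 is free -> assigned | voices=[71 78 68 84]
Op 5: note_on(86): all voices busy, STEAL voice 0 (pitch 71, oldest) -> assign | voices=[86 78 68 84]
Op 6: note_off(86): free voice 0 | voices=[- 78 68 84]
Op 7: note_on(67): voice 0 is free -> assigned | voices=[67 78 68 84]
Op 8: note_on(65): all voices busy, STEAL voice 1 (pitch 78, oldest) -> assign | voices=[67 65 68 84]
Op 9: note_on(74): all voices busy, STEAL voice 2 (pitch 68, oldest) -> assign | voices=[67 65 74 84]

Answer: none 0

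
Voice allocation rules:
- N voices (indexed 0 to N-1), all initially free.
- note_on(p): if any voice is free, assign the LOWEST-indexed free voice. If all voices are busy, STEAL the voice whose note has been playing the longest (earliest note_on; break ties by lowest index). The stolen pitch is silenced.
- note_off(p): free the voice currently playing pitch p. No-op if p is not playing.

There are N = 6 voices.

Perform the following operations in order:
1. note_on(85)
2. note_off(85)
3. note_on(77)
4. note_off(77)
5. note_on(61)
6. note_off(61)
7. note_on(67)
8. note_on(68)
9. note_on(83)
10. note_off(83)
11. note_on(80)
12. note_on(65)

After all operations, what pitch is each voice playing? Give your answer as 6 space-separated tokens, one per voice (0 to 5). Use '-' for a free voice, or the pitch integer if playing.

Op 1: note_on(85): voice 0 is free -> assigned | voices=[85 - - - - -]
Op 2: note_off(85): free voice 0 | voices=[- - - - - -]
Op 3: note_on(77): voice 0 is free -> assigned | voices=[77 - - - - -]
Op 4: note_off(77): free voice 0 | voices=[- - - - - -]
Op 5: note_on(61): voice 0 is free -> assigned | voices=[61 - - - - -]
Op 6: note_off(61): free voice 0 | voices=[- - - - - -]
Op 7: note_on(67): voice 0 is free -> assigned | voices=[67 - - - - -]
Op 8: note_on(68): voice 1 is free -> assigned | voices=[67 68 - - - -]
Op 9: note_on(83): voice 2 is free -> assigned | voices=[67 68 83 - - -]
Op 10: note_off(83): free voice 2 | voices=[67 68 - - - -]
Op 11: note_on(80): voice 2 is free -> assigned | voices=[67 68 80 - - -]
Op 12: note_on(65): voice 3 is free -> assigned | voices=[67 68 80 65 - -]

Answer: 67 68 80 65 - -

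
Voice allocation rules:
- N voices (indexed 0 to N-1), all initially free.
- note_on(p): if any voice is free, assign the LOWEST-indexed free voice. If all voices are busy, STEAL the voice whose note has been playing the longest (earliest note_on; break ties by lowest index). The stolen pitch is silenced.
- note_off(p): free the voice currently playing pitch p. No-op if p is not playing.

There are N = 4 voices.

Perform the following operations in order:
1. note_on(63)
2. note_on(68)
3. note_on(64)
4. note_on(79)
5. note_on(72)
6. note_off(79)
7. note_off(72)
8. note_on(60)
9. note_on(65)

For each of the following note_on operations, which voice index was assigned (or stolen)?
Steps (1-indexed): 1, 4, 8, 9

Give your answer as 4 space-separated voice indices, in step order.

Op 1: note_on(63): voice 0 is free -> assigned | voices=[63 - - -]
Op 2: note_on(68): voice 1 is free -> assigned | voices=[63 68 - -]
Op 3: note_on(64): voice 2 is free -> assigned | voices=[63 68 64 -]
Op 4: note_on(79): voice 3 is free -> assigned | voices=[63 68 64 79]
Op 5: note_on(72): all voices busy, STEAL voice 0 (pitch 63, oldest) -> assign | voices=[72 68 64 79]
Op 6: note_off(79): free voice 3 | voices=[72 68 64 -]
Op 7: note_off(72): free voice 0 | voices=[- 68 64 -]
Op 8: note_on(60): voice 0 is free -> assigned | voices=[60 68 64 -]
Op 9: note_on(65): voice 3 is free -> assigned | voices=[60 68 64 65]

Answer: 0 3 0 3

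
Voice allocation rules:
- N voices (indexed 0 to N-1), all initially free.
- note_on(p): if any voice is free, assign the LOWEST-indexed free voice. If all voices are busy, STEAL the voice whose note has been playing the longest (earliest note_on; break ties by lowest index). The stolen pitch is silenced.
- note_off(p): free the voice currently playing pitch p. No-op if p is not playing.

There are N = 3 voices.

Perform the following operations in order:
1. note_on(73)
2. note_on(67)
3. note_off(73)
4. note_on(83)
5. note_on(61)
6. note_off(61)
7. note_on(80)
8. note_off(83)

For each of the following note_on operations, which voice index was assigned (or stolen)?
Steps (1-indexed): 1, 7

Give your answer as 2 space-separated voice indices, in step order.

Answer: 0 2

Derivation:
Op 1: note_on(73): voice 0 is free -> assigned | voices=[73 - -]
Op 2: note_on(67): voice 1 is free -> assigned | voices=[73 67 -]
Op 3: note_off(73): free voice 0 | voices=[- 67 -]
Op 4: note_on(83): voice 0 is free -> assigned | voices=[83 67 -]
Op 5: note_on(61): voice 2 is free -> assigned | voices=[83 67 61]
Op 6: note_off(61): free voice 2 | voices=[83 67 -]
Op 7: note_on(80): voice 2 is free -> assigned | voices=[83 67 80]
Op 8: note_off(83): free voice 0 | voices=[- 67 80]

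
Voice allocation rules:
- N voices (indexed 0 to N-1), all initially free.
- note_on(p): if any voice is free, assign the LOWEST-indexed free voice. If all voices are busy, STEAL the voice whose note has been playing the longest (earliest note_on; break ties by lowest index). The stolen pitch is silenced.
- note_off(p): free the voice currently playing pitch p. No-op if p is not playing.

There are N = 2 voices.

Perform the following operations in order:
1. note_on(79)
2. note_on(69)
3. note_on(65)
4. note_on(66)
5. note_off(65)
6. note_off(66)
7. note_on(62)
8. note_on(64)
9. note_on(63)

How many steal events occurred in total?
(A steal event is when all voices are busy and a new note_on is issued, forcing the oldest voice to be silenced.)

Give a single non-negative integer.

Op 1: note_on(79): voice 0 is free -> assigned | voices=[79 -]
Op 2: note_on(69): voice 1 is free -> assigned | voices=[79 69]
Op 3: note_on(65): all voices busy, STEAL voice 0 (pitch 79, oldest) -> assign | voices=[65 69]
Op 4: note_on(66): all voices busy, STEAL voice 1 (pitch 69, oldest) -> assign | voices=[65 66]
Op 5: note_off(65): free voice 0 | voices=[- 66]
Op 6: note_off(66): free voice 1 | voices=[- -]
Op 7: note_on(62): voice 0 is free -> assigned | voices=[62 -]
Op 8: note_on(64): voice 1 is free -> assigned | voices=[62 64]
Op 9: note_on(63): all voices busy, STEAL voice 0 (pitch 62, oldest) -> assign | voices=[63 64]

Answer: 3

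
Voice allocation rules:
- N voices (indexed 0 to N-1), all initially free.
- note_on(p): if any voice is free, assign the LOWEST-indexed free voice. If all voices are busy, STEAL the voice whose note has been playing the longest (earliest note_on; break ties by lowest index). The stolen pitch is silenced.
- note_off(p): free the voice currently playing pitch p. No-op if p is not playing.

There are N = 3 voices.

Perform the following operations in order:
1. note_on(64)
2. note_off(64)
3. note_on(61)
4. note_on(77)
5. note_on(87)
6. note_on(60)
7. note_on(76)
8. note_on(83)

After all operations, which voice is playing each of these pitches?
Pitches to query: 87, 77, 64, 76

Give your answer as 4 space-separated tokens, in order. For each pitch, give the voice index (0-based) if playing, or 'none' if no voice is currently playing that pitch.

Op 1: note_on(64): voice 0 is free -> assigned | voices=[64 - -]
Op 2: note_off(64): free voice 0 | voices=[- - -]
Op 3: note_on(61): voice 0 is free -> assigned | voices=[61 - -]
Op 4: note_on(77): voice 1 is free -> assigned | voices=[61 77 -]
Op 5: note_on(87): voice 2 is free -> assigned | voices=[61 77 87]
Op 6: note_on(60): all voices busy, STEAL voice 0 (pitch 61, oldest) -> assign | voices=[60 77 87]
Op 7: note_on(76): all voices busy, STEAL voice 1 (pitch 77, oldest) -> assign | voices=[60 76 87]
Op 8: note_on(83): all voices busy, STEAL voice 2 (pitch 87, oldest) -> assign | voices=[60 76 83]

Answer: none none none 1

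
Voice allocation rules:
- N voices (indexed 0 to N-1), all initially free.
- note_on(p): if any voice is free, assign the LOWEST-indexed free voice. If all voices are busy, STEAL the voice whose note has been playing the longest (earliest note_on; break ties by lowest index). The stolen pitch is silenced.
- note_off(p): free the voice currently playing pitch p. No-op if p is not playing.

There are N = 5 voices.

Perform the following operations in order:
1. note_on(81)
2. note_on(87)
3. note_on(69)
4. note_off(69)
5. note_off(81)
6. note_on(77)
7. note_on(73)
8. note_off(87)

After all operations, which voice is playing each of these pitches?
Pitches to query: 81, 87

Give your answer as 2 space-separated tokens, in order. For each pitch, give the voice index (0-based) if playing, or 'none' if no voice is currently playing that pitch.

Op 1: note_on(81): voice 0 is free -> assigned | voices=[81 - - - -]
Op 2: note_on(87): voice 1 is free -> assigned | voices=[81 87 - - -]
Op 3: note_on(69): voice 2 is free -> assigned | voices=[81 87 69 - -]
Op 4: note_off(69): free voice 2 | voices=[81 87 - - -]
Op 5: note_off(81): free voice 0 | voices=[- 87 - - -]
Op 6: note_on(77): voice 0 is free -> assigned | voices=[77 87 - - -]
Op 7: note_on(73): voice 2 is free -> assigned | voices=[77 87 73 - -]
Op 8: note_off(87): free voice 1 | voices=[77 - 73 - -]

Answer: none none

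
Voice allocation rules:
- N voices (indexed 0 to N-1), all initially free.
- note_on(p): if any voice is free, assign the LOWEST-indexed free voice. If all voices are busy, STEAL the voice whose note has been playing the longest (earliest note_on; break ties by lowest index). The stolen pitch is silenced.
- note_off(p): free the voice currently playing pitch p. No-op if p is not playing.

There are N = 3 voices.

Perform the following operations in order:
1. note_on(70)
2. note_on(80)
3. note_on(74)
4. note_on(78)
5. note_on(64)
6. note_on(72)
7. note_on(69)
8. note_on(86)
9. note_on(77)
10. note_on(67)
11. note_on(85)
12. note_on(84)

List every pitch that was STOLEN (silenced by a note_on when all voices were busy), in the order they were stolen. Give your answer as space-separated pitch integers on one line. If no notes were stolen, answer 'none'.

Answer: 70 80 74 78 64 72 69 86 77

Derivation:
Op 1: note_on(70): voice 0 is free -> assigned | voices=[70 - -]
Op 2: note_on(80): voice 1 is free -> assigned | voices=[70 80 -]
Op 3: note_on(74): voice 2 is free -> assigned | voices=[70 80 74]
Op 4: note_on(78): all voices busy, STEAL voice 0 (pitch 70, oldest) -> assign | voices=[78 80 74]
Op 5: note_on(64): all voices busy, STEAL voice 1 (pitch 80, oldest) -> assign | voices=[78 64 74]
Op 6: note_on(72): all voices busy, STEAL voice 2 (pitch 74, oldest) -> assign | voices=[78 64 72]
Op 7: note_on(69): all voices busy, STEAL voice 0 (pitch 78, oldest) -> assign | voices=[69 64 72]
Op 8: note_on(86): all voices busy, STEAL voice 1 (pitch 64, oldest) -> assign | voices=[69 86 72]
Op 9: note_on(77): all voices busy, STEAL voice 2 (pitch 72, oldest) -> assign | voices=[69 86 77]
Op 10: note_on(67): all voices busy, STEAL voice 0 (pitch 69, oldest) -> assign | voices=[67 86 77]
Op 11: note_on(85): all voices busy, STEAL voice 1 (pitch 86, oldest) -> assign | voices=[67 85 77]
Op 12: note_on(84): all voices busy, STEAL voice 2 (pitch 77, oldest) -> assign | voices=[67 85 84]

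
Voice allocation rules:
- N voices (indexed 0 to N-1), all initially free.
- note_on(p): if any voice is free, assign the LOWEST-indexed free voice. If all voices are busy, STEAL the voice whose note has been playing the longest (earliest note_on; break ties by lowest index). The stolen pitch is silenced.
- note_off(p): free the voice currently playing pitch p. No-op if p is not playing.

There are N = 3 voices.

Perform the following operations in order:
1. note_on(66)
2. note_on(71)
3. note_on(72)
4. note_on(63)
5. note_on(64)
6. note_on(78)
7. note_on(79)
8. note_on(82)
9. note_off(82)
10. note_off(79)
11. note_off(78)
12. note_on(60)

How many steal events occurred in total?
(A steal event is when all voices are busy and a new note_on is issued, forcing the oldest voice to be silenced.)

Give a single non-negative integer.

Op 1: note_on(66): voice 0 is free -> assigned | voices=[66 - -]
Op 2: note_on(71): voice 1 is free -> assigned | voices=[66 71 -]
Op 3: note_on(72): voice 2 is free -> assigned | voices=[66 71 72]
Op 4: note_on(63): all voices busy, STEAL voice 0 (pitch 66, oldest) -> assign | voices=[63 71 72]
Op 5: note_on(64): all voices busy, STEAL voice 1 (pitch 71, oldest) -> assign | voices=[63 64 72]
Op 6: note_on(78): all voices busy, STEAL voice 2 (pitch 72, oldest) -> assign | voices=[63 64 78]
Op 7: note_on(79): all voices busy, STEAL voice 0 (pitch 63, oldest) -> assign | voices=[79 64 78]
Op 8: note_on(82): all voices busy, STEAL voice 1 (pitch 64, oldest) -> assign | voices=[79 82 78]
Op 9: note_off(82): free voice 1 | voices=[79 - 78]
Op 10: note_off(79): free voice 0 | voices=[- - 78]
Op 11: note_off(78): free voice 2 | voices=[- - -]
Op 12: note_on(60): voice 0 is free -> assigned | voices=[60 - -]

Answer: 5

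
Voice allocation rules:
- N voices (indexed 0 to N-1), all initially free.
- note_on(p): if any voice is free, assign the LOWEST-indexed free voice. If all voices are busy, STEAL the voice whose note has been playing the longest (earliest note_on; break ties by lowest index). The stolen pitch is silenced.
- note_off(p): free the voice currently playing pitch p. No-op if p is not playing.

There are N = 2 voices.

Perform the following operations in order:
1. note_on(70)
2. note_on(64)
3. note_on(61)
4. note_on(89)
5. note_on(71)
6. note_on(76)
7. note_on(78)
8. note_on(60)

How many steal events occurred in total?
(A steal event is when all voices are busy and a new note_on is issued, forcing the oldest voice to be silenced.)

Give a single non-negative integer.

Answer: 6

Derivation:
Op 1: note_on(70): voice 0 is free -> assigned | voices=[70 -]
Op 2: note_on(64): voice 1 is free -> assigned | voices=[70 64]
Op 3: note_on(61): all voices busy, STEAL voice 0 (pitch 70, oldest) -> assign | voices=[61 64]
Op 4: note_on(89): all voices busy, STEAL voice 1 (pitch 64, oldest) -> assign | voices=[61 89]
Op 5: note_on(71): all voices busy, STEAL voice 0 (pitch 61, oldest) -> assign | voices=[71 89]
Op 6: note_on(76): all voices busy, STEAL voice 1 (pitch 89, oldest) -> assign | voices=[71 76]
Op 7: note_on(78): all voices busy, STEAL voice 0 (pitch 71, oldest) -> assign | voices=[78 76]
Op 8: note_on(60): all voices busy, STEAL voice 1 (pitch 76, oldest) -> assign | voices=[78 60]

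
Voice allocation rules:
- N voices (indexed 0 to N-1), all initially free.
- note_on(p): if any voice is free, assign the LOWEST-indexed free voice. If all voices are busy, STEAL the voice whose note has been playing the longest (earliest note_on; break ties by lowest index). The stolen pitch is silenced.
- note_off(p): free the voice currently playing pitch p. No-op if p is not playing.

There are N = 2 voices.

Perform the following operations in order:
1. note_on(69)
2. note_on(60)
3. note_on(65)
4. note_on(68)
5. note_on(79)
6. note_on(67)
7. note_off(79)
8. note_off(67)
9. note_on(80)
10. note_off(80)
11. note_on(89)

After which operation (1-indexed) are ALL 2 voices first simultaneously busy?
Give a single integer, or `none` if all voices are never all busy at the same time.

Answer: 2

Derivation:
Op 1: note_on(69): voice 0 is free -> assigned | voices=[69 -]
Op 2: note_on(60): voice 1 is free -> assigned | voices=[69 60]
Op 3: note_on(65): all voices busy, STEAL voice 0 (pitch 69, oldest) -> assign | voices=[65 60]
Op 4: note_on(68): all voices busy, STEAL voice 1 (pitch 60, oldest) -> assign | voices=[65 68]
Op 5: note_on(79): all voices busy, STEAL voice 0 (pitch 65, oldest) -> assign | voices=[79 68]
Op 6: note_on(67): all voices busy, STEAL voice 1 (pitch 68, oldest) -> assign | voices=[79 67]
Op 7: note_off(79): free voice 0 | voices=[- 67]
Op 8: note_off(67): free voice 1 | voices=[- -]
Op 9: note_on(80): voice 0 is free -> assigned | voices=[80 -]
Op 10: note_off(80): free voice 0 | voices=[- -]
Op 11: note_on(89): voice 0 is free -> assigned | voices=[89 -]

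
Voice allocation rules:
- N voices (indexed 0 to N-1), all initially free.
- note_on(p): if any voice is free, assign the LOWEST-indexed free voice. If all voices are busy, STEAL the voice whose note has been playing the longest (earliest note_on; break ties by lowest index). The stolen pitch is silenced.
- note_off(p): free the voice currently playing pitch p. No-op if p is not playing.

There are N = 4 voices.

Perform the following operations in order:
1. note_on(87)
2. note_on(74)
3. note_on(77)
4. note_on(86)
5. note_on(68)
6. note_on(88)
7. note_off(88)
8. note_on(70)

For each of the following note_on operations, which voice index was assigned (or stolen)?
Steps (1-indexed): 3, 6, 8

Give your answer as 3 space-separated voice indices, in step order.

Op 1: note_on(87): voice 0 is free -> assigned | voices=[87 - - -]
Op 2: note_on(74): voice 1 is free -> assigned | voices=[87 74 - -]
Op 3: note_on(77): voice 2 is free -> assigned | voices=[87 74 77 -]
Op 4: note_on(86): voice 3 is free -> assigned | voices=[87 74 77 86]
Op 5: note_on(68): all voices busy, STEAL voice 0 (pitch 87, oldest) -> assign | voices=[68 74 77 86]
Op 6: note_on(88): all voices busy, STEAL voice 1 (pitch 74, oldest) -> assign | voices=[68 88 77 86]
Op 7: note_off(88): free voice 1 | voices=[68 - 77 86]
Op 8: note_on(70): voice 1 is free -> assigned | voices=[68 70 77 86]

Answer: 2 1 1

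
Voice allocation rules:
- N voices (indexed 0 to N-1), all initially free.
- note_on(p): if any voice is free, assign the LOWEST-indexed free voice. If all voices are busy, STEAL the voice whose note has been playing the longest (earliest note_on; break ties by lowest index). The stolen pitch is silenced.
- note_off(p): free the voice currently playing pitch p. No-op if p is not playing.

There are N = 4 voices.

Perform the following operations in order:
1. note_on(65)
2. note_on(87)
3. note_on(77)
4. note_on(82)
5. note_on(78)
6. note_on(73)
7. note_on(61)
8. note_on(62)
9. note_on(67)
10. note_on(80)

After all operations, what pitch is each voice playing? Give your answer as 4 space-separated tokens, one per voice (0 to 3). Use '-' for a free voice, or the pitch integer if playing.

Answer: 67 80 61 62

Derivation:
Op 1: note_on(65): voice 0 is free -> assigned | voices=[65 - - -]
Op 2: note_on(87): voice 1 is free -> assigned | voices=[65 87 - -]
Op 3: note_on(77): voice 2 is free -> assigned | voices=[65 87 77 -]
Op 4: note_on(82): voice 3 is free -> assigned | voices=[65 87 77 82]
Op 5: note_on(78): all voices busy, STEAL voice 0 (pitch 65, oldest) -> assign | voices=[78 87 77 82]
Op 6: note_on(73): all voices busy, STEAL voice 1 (pitch 87, oldest) -> assign | voices=[78 73 77 82]
Op 7: note_on(61): all voices busy, STEAL voice 2 (pitch 77, oldest) -> assign | voices=[78 73 61 82]
Op 8: note_on(62): all voices busy, STEAL voice 3 (pitch 82, oldest) -> assign | voices=[78 73 61 62]
Op 9: note_on(67): all voices busy, STEAL voice 0 (pitch 78, oldest) -> assign | voices=[67 73 61 62]
Op 10: note_on(80): all voices busy, STEAL voice 1 (pitch 73, oldest) -> assign | voices=[67 80 61 62]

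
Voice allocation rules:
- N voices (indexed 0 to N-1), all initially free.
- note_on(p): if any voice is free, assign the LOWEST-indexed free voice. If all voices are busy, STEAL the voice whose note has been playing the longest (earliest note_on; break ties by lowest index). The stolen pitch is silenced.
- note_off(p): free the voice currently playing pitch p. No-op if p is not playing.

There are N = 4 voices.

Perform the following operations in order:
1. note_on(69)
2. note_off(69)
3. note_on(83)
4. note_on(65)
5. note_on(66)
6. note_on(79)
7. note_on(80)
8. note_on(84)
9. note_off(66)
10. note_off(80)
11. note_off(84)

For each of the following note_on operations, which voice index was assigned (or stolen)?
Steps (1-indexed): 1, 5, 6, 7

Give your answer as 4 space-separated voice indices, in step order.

Answer: 0 2 3 0

Derivation:
Op 1: note_on(69): voice 0 is free -> assigned | voices=[69 - - -]
Op 2: note_off(69): free voice 0 | voices=[- - - -]
Op 3: note_on(83): voice 0 is free -> assigned | voices=[83 - - -]
Op 4: note_on(65): voice 1 is free -> assigned | voices=[83 65 - -]
Op 5: note_on(66): voice 2 is free -> assigned | voices=[83 65 66 -]
Op 6: note_on(79): voice 3 is free -> assigned | voices=[83 65 66 79]
Op 7: note_on(80): all voices busy, STEAL voice 0 (pitch 83, oldest) -> assign | voices=[80 65 66 79]
Op 8: note_on(84): all voices busy, STEAL voice 1 (pitch 65, oldest) -> assign | voices=[80 84 66 79]
Op 9: note_off(66): free voice 2 | voices=[80 84 - 79]
Op 10: note_off(80): free voice 0 | voices=[- 84 - 79]
Op 11: note_off(84): free voice 1 | voices=[- - - 79]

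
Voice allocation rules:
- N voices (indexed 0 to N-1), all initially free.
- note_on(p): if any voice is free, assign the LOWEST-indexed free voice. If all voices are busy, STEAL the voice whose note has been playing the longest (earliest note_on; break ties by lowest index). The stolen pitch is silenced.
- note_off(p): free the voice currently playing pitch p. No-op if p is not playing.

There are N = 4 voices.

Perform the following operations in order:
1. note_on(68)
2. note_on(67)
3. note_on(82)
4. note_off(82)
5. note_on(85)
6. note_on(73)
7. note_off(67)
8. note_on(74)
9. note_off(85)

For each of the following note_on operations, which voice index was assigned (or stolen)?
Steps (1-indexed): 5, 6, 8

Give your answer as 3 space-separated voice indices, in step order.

Op 1: note_on(68): voice 0 is free -> assigned | voices=[68 - - -]
Op 2: note_on(67): voice 1 is free -> assigned | voices=[68 67 - -]
Op 3: note_on(82): voice 2 is free -> assigned | voices=[68 67 82 -]
Op 4: note_off(82): free voice 2 | voices=[68 67 - -]
Op 5: note_on(85): voice 2 is free -> assigned | voices=[68 67 85 -]
Op 6: note_on(73): voice 3 is free -> assigned | voices=[68 67 85 73]
Op 7: note_off(67): free voice 1 | voices=[68 - 85 73]
Op 8: note_on(74): voice 1 is free -> assigned | voices=[68 74 85 73]
Op 9: note_off(85): free voice 2 | voices=[68 74 - 73]

Answer: 2 3 1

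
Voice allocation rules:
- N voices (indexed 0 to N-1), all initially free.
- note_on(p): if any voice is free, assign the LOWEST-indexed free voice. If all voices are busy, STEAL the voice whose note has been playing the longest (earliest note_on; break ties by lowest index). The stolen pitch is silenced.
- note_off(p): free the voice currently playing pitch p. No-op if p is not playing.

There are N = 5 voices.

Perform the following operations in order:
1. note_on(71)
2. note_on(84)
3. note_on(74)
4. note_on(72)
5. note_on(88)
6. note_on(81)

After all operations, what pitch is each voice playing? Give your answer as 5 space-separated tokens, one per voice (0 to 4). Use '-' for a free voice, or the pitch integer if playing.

Answer: 81 84 74 72 88

Derivation:
Op 1: note_on(71): voice 0 is free -> assigned | voices=[71 - - - -]
Op 2: note_on(84): voice 1 is free -> assigned | voices=[71 84 - - -]
Op 3: note_on(74): voice 2 is free -> assigned | voices=[71 84 74 - -]
Op 4: note_on(72): voice 3 is free -> assigned | voices=[71 84 74 72 -]
Op 5: note_on(88): voice 4 is free -> assigned | voices=[71 84 74 72 88]
Op 6: note_on(81): all voices busy, STEAL voice 0 (pitch 71, oldest) -> assign | voices=[81 84 74 72 88]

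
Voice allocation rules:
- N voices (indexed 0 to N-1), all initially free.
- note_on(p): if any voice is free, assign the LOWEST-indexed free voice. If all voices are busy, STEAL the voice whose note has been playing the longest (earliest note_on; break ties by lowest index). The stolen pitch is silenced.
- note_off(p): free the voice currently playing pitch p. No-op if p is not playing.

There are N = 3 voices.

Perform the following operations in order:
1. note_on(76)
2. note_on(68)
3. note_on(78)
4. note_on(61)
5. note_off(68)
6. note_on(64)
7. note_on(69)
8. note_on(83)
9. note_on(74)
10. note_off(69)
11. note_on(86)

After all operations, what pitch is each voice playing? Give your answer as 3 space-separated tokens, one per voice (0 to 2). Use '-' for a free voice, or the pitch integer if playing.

Answer: 83 74 86

Derivation:
Op 1: note_on(76): voice 0 is free -> assigned | voices=[76 - -]
Op 2: note_on(68): voice 1 is free -> assigned | voices=[76 68 -]
Op 3: note_on(78): voice 2 is free -> assigned | voices=[76 68 78]
Op 4: note_on(61): all voices busy, STEAL voice 0 (pitch 76, oldest) -> assign | voices=[61 68 78]
Op 5: note_off(68): free voice 1 | voices=[61 - 78]
Op 6: note_on(64): voice 1 is free -> assigned | voices=[61 64 78]
Op 7: note_on(69): all voices busy, STEAL voice 2 (pitch 78, oldest) -> assign | voices=[61 64 69]
Op 8: note_on(83): all voices busy, STEAL voice 0 (pitch 61, oldest) -> assign | voices=[83 64 69]
Op 9: note_on(74): all voices busy, STEAL voice 1 (pitch 64, oldest) -> assign | voices=[83 74 69]
Op 10: note_off(69): free voice 2 | voices=[83 74 -]
Op 11: note_on(86): voice 2 is free -> assigned | voices=[83 74 86]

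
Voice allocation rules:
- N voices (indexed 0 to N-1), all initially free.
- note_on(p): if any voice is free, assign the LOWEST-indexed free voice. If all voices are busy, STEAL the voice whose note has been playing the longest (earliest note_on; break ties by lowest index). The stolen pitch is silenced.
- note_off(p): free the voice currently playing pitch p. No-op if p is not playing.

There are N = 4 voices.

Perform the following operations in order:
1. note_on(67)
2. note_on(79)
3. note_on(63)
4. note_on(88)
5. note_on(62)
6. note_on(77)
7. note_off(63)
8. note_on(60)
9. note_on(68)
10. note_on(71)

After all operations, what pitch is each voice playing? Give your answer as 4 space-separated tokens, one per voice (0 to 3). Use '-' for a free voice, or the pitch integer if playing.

Answer: 71 77 60 68

Derivation:
Op 1: note_on(67): voice 0 is free -> assigned | voices=[67 - - -]
Op 2: note_on(79): voice 1 is free -> assigned | voices=[67 79 - -]
Op 3: note_on(63): voice 2 is free -> assigned | voices=[67 79 63 -]
Op 4: note_on(88): voice 3 is free -> assigned | voices=[67 79 63 88]
Op 5: note_on(62): all voices busy, STEAL voice 0 (pitch 67, oldest) -> assign | voices=[62 79 63 88]
Op 6: note_on(77): all voices busy, STEAL voice 1 (pitch 79, oldest) -> assign | voices=[62 77 63 88]
Op 7: note_off(63): free voice 2 | voices=[62 77 - 88]
Op 8: note_on(60): voice 2 is free -> assigned | voices=[62 77 60 88]
Op 9: note_on(68): all voices busy, STEAL voice 3 (pitch 88, oldest) -> assign | voices=[62 77 60 68]
Op 10: note_on(71): all voices busy, STEAL voice 0 (pitch 62, oldest) -> assign | voices=[71 77 60 68]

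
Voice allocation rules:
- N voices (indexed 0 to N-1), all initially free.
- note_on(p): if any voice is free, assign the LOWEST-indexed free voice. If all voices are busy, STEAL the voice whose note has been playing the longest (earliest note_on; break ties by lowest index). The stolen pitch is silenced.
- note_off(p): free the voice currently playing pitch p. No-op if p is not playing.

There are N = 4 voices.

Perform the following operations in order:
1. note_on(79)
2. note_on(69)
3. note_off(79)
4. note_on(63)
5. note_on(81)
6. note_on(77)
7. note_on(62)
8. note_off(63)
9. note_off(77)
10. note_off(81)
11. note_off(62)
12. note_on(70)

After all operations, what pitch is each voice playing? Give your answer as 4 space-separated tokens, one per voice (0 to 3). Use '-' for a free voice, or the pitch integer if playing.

Op 1: note_on(79): voice 0 is free -> assigned | voices=[79 - - -]
Op 2: note_on(69): voice 1 is free -> assigned | voices=[79 69 - -]
Op 3: note_off(79): free voice 0 | voices=[- 69 - -]
Op 4: note_on(63): voice 0 is free -> assigned | voices=[63 69 - -]
Op 5: note_on(81): voice 2 is free -> assigned | voices=[63 69 81 -]
Op 6: note_on(77): voice 3 is free -> assigned | voices=[63 69 81 77]
Op 7: note_on(62): all voices busy, STEAL voice 1 (pitch 69, oldest) -> assign | voices=[63 62 81 77]
Op 8: note_off(63): free voice 0 | voices=[- 62 81 77]
Op 9: note_off(77): free voice 3 | voices=[- 62 81 -]
Op 10: note_off(81): free voice 2 | voices=[- 62 - -]
Op 11: note_off(62): free voice 1 | voices=[- - - -]
Op 12: note_on(70): voice 0 is free -> assigned | voices=[70 - - -]

Answer: 70 - - -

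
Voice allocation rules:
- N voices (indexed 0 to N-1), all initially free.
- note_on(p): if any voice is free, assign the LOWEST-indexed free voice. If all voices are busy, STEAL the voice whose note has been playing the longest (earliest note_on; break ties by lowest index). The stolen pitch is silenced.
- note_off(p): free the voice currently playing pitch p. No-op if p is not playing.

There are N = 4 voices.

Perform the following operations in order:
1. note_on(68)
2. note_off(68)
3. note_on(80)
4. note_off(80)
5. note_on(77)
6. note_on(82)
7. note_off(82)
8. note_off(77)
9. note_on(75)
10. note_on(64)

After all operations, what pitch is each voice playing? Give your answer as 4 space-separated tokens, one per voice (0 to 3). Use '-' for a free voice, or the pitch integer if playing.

Op 1: note_on(68): voice 0 is free -> assigned | voices=[68 - - -]
Op 2: note_off(68): free voice 0 | voices=[- - - -]
Op 3: note_on(80): voice 0 is free -> assigned | voices=[80 - - -]
Op 4: note_off(80): free voice 0 | voices=[- - - -]
Op 5: note_on(77): voice 0 is free -> assigned | voices=[77 - - -]
Op 6: note_on(82): voice 1 is free -> assigned | voices=[77 82 - -]
Op 7: note_off(82): free voice 1 | voices=[77 - - -]
Op 8: note_off(77): free voice 0 | voices=[- - - -]
Op 9: note_on(75): voice 0 is free -> assigned | voices=[75 - - -]
Op 10: note_on(64): voice 1 is free -> assigned | voices=[75 64 - -]

Answer: 75 64 - -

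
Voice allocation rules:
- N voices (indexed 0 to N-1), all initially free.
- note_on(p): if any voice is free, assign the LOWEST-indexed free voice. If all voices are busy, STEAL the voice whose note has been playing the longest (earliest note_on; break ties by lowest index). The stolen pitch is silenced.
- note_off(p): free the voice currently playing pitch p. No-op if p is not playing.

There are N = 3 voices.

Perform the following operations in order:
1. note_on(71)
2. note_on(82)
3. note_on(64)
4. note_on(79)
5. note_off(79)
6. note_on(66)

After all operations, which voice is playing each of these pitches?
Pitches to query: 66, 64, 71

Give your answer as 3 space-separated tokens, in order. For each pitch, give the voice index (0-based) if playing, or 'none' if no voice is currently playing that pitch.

Op 1: note_on(71): voice 0 is free -> assigned | voices=[71 - -]
Op 2: note_on(82): voice 1 is free -> assigned | voices=[71 82 -]
Op 3: note_on(64): voice 2 is free -> assigned | voices=[71 82 64]
Op 4: note_on(79): all voices busy, STEAL voice 0 (pitch 71, oldest) -> assign | voices=[79 82 64]
Op 5: note_off(79): free voice 0 | voices=[- 82 64]
Op 6: note_on(66): voice 0 is free -> assigned | voices=[66 82 64]

Answer: 0 2 none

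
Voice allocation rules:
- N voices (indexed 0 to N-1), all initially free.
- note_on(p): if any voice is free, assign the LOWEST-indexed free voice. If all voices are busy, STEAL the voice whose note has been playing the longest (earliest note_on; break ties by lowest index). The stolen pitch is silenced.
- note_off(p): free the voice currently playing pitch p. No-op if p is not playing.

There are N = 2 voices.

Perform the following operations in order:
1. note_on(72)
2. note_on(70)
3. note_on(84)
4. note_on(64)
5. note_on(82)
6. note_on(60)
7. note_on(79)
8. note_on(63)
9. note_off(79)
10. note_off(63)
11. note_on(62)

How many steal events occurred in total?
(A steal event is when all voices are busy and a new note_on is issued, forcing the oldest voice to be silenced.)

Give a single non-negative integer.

Op 1: note_on(72): voice 0 is free -> assigned | voices=[72 -]
Op 2: note_on(70): voice 1 is free -> assigned | voices=[72 70]
Op 3: note_on(84): all voices busy, STEAL voice 0 (pitch 72, oldest) -> assign | voices=[84 70]
Op 4: note_on(64): all voices busy, STEAL voice 1 (pitch 70, oldest) -> assign | voices=[84 64]
Op 5: note_on(82): all voices busy, STEAL voice 0 (pitch 84, oldest) -> assign | voices=[82 64]
Op 6: note_on(60): all voices busy, STEAL voice 1 (pitch 64, oldest) -> assign | voices=[82 60]
Op 7: note_on(79): all voices busy, STEAL voice 0 (pitch 82, oldest) -> assign | voices=[79 60]
Op 8: note_on(63): all voices busy, STEAL voice 1 (pitch 60, oldest) -> assign | voices=[79 63]
Op 9: note_off(79): free voice 0 | voices=[- 63]
Op 10: note_off(63): free voice 1 | voices=[- -]
Op 11: note_on(62): voice 0 is free -> assigned | voices=[62 -]

Answer: 6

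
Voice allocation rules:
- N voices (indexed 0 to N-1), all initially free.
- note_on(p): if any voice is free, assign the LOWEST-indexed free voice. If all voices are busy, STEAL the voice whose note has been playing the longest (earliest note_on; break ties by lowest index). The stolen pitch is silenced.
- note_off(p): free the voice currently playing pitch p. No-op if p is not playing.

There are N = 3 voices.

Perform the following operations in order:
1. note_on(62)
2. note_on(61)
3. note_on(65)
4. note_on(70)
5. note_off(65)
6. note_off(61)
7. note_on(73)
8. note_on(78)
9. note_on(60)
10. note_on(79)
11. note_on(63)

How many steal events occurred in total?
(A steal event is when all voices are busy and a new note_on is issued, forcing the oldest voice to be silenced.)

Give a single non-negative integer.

Op 1: note_on(62): voice 0 is free -> assigned | voices=[62 - -]
Op 2: note_on(61): voice 1 is free -> assigned | voices=[62 61 -]
Op 3: note_on(65): voice 2 is free -> assigned | voices=[62 61 65]
Op 4: note_on(70): all voices busy, STEAL voice 0 (pitch 62, oldest) -> assign | voices=[70 61 65]
Op 5: note_off(65): free voice 2 | voices=[70 61 -]
Op 6: note_off(61): free voice 1 | voices=[70 - -]
Op 7: note_on(73): voice 1 is free -> assigned | voices=[70 73 -]
Op 8: note_on(78): voice 2 is free -> assigned | voices=[70 73 78]
Op 9: note_on(60): all voices busy, STEAL voice 0 (pitch 70, oldest) -> assign | voices=[60 73 78]
Op 10: note_on(79): all voices busy, STEAL voice 1 (pitch 73, oldest) -> assign | voices=[60 79 78]
Op 11: note_on(63): all voices busy, STEAL voice 2 (pitch 78, oldest) -> assign | voices=[60 79 63]

Answer: 4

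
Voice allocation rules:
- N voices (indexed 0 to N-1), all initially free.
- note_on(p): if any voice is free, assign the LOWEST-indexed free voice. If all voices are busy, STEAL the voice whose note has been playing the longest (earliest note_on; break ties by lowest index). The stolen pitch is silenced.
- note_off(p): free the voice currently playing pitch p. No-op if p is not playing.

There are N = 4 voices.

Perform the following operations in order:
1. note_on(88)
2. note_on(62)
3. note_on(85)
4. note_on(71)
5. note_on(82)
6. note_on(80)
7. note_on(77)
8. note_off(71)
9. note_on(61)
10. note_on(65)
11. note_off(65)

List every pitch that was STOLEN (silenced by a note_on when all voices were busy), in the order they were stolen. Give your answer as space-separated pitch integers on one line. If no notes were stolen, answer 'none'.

Answer: 88 62 85 82

Derivation:
Op 1: note_on(88): voice 0 is free -> assigned | voices=[88 - - -]
Op 2: note_on(62): voice 1 is free -> assigned | voices=[88 62 - -]
Op 3: note_on(85): voice 2 is free -> assigned | voices=[88 62 85 -]
Op 4: note_on(71): voice 3 is free -> assigned | voices=[88 62 85 71]
Op 5: note_on(82): all voices busy, STEAL voice 0 (pitch 88, oldest) -> assign | voices=[82 62 85 71]
Op 6: note_on(80): all voices busy, STEAL voice 1 (pitch 62, oldest) -> assign | voices=[82 80 85 71]
Op 7: note_on(77): all voices busy, STEAL voice 2 (pitch 85, oldest) -> assign | voices=[82 80 77 71]
Op 8: note_off(71): free voice 3 | voices=[82 80 77 -]
Op 9: note_on(61): voice 3 is free -> assigned | voices=[82 80 77 61]
Op 10: note_on(65): all voices busy, STEAL voice 0 (pitch 82, oldest) -> assign | voices=[65 80 77 61]
Op 11: note_off(65): free voice 0 | voices=[- 80 77 61]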